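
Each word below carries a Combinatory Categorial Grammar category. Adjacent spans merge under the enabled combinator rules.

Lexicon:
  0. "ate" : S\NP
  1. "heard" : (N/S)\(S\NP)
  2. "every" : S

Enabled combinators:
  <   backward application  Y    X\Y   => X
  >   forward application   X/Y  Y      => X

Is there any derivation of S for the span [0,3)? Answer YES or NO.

S\NP (N/S)\(S\NP) S
CKY chart[0,3] = {N}; S ∉ chart

NO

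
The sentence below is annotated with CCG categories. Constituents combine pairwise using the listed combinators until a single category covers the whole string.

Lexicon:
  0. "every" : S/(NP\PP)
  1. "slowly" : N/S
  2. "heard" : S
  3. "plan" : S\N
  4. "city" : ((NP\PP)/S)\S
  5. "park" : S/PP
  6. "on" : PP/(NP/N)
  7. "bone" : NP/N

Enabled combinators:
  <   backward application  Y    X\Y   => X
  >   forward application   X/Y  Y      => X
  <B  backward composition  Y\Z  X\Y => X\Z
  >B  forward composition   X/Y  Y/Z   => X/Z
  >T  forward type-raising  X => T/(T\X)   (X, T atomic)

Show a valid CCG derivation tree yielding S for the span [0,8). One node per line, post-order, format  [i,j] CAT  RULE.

[0,8] S   >
  [0,1] "every" : S/(NP\PP)
  [1,8] NP\PP   >
    [1,5] (NP\PP)/S   <
      [1,4] S   <
        [1,3] N   >
          [1,2] "slowly" : N/S
          [2,3] "heard" : S
        [3,4] "plan" : S\N
      [4,5] "city" : ((NP\PP)/S)\S
    [5,8] S   >
      [5,6] "park" : S/PP
      [6,8] PP   >
        [6,7] "on" : PP/(NP/N)
        [7,8] "bone" : NP/N

[0,1] S/(NP\PP)  lex  "every"
[1,2] N/S  lex  "slowly"
[2,3] S  lex  "heard"
[1,3] N  >  k=2
[3,4] S\N  lex  "plan"
[1,4] S  <  k=3
[4,5] ((NP\PP)/S)\S  lex  "city"
[1,5] (NP\PP)/S  <  k=4
[5,6] S/PP  lex  "park"
[6,7] PP/(NP/N)  lex  "on"
[7,8] NP/N  lex  "bone"
[6,8] PP  >  k=7
[5,8] S  >  k=6
[1,8] NP\PP  >  k=5
[0,8] S  >  k=1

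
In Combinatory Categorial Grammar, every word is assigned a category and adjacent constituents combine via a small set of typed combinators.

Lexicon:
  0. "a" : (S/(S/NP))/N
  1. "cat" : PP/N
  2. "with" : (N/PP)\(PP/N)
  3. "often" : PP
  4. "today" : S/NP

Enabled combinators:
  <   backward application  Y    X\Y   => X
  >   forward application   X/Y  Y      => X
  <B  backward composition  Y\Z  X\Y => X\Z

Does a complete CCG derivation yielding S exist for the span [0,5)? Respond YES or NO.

[0,5] S   >
  [0,4] S/(S/NP)   >
    [0,1] "a" : (S/(S/NP))/N
    [1,4] N   >
      [1,3] N/PP   <
        [1,2] "cat" : PP/N
        [2,3] "with" : (N/PP)\(PP/N)
      [3,4] "often" : PP
  [4,5] "today" : S/NP

YES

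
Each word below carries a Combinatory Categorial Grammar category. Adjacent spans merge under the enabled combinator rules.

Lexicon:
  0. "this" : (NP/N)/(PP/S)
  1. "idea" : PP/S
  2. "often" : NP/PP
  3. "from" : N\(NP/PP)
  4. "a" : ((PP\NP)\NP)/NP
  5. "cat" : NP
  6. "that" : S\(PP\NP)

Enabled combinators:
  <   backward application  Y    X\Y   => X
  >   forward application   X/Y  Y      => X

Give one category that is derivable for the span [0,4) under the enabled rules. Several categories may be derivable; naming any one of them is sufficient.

[0,7] S   <
  [0,6] PP\NP   <
    [0,4] NP   >
      [0,2] NP/N   >
        [0,1] "this" : (NP/N)/(PP/S)
        [1,2] "idea" : PP/S
      [2,4] N   <
        [2,3] "often" : NP/PP
        [3,4] "from" : N\(NP/PP)
    [4,6] (PP\NP)\NP   >
      [4,5] "a" : ((PP\NP)\NP)/NP
      [5,6] "cat" : NP
  [6,7] "that" : S\(PP\NP)

NP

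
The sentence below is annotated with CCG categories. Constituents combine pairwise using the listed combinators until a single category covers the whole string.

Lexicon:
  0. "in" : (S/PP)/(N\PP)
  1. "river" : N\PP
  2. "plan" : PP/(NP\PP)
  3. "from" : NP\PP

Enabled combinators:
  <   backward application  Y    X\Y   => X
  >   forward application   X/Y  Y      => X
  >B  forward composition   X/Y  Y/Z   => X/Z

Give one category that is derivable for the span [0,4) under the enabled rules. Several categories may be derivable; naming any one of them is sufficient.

[0,4] S   >
  [0,2] S/PP   >
    [0,1] "in" : (S/PP)/(N\PP)
    [1,2] "river" : N\PP
  [2,4] PP   >
    [2,3] "plan" : PP/(NP\PP)
    [3,4] "from" : NP\PP

S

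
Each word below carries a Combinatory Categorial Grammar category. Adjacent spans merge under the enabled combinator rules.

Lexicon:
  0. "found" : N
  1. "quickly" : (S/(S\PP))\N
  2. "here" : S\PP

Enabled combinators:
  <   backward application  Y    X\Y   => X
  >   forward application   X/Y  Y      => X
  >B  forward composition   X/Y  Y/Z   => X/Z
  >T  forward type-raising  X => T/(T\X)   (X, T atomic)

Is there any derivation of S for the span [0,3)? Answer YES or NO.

YES

[0,3] S   >
  [0,2] S/(S\PP)   <
    [0,1] "found" : N
    [1,2] "quickly" : (S/(S\PP))\N
  [2,3] "here" : S\PP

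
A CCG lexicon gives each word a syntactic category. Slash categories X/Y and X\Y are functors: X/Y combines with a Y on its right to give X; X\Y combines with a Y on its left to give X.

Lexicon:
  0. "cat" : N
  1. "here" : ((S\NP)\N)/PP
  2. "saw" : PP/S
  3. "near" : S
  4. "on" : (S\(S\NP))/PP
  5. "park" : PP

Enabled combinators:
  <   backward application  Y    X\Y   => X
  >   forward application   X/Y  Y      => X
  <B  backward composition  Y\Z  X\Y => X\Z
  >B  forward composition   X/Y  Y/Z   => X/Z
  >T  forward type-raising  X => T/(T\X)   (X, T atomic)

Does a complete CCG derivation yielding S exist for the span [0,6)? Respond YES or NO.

YES

[0,6] S   <
  [0,4] S\NP   <
    [0,1] "cat" : N
    [1,4] (S\NP)\N   >
      [1,2] "here" : ((S\NP)\N)/PP
      [2,4] PP   >
        [2,3] "saw" : PP/S
        [3,4] "near" : S
  [4,6] S\(S\NP)   >
    [4,5] "on" : (S\(S\NP))/PP
    [5,6] "park" : PP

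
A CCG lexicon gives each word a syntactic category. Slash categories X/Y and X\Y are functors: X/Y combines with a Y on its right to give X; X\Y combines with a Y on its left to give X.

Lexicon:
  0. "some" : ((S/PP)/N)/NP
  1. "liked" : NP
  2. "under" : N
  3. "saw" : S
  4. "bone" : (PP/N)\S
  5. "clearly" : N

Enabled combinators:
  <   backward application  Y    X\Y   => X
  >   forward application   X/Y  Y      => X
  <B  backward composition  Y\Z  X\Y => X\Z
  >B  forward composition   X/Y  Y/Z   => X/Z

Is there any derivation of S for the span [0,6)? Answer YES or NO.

YES

[0,6] S   >
  [0,5] S/N   >B
    [0,3] S/PP   >
      [0,2] (S/PP)/N   >
        [0,1] "some" : ((S/PP)/N)/NP
        [1,2] "liked" : NP
      [2,3] "under" : N
    [3,5] PP/N   <
      [3,4] "saw" : S
      [4,5] "bone" : (PP/N)\S
  [5,6] "clearly" : N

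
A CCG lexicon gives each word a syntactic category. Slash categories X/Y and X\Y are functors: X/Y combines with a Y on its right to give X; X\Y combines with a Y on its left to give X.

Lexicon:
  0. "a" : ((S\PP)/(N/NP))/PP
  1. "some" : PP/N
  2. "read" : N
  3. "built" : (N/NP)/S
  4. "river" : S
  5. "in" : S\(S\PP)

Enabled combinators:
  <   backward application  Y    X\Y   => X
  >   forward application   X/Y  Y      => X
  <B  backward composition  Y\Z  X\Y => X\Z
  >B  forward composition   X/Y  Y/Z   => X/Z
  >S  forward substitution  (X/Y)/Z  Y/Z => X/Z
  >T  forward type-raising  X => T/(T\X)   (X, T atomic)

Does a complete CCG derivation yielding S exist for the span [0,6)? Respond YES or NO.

[0,6] S   <
  [0,5] S\PP   >
    [0,3] (S\PP)/(N/NP)   >
      [0,1] "a" : ((S\PP)/(N/NP))/PP
      [1,3] PP   >
        [1,2] "some" : PP/N
        [2,3] "read" : N
    [3,5] N/NP   >
      [3,4] "built" : (N/NP)/S
      [4,5] "river" : S
  [5,6] "in" : S\(S\PP)

YES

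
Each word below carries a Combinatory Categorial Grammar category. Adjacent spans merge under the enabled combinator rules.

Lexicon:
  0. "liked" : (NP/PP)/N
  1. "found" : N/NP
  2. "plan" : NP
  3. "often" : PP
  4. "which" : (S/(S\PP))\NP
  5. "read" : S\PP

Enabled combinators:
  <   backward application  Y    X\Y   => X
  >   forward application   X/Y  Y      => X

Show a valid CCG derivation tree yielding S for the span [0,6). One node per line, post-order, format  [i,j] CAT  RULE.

[0,6] S   >
  [0,5] S/(S\PP)   <
    [0,4] NP   >
      [0,3] NP/PP   >
        [0,1] "liked" : (NP/PP)/N
        [1,3] N   >
          [1,2] "found" : N/NP
          [2,3] "plan" : NP
      [3,4] "often" : PP
    [4,5] "which" : (S/(S\PP))\NP
  [5,6] "read" : S\PP

[0,1] (NP/PP)/N  lex  "liked"
[1,2] N/NP  lex  "found"
[2,3] NP  lex  "plan"
[1,3] N  >  k=2
[0,3] NP/PP  >  k=1
[3,4] PP  lex  "often"
[0,4] NP  >  k=3
[4,5] (S/(S\PP))\NP  lex  "which"
[0,5] S/(S\PP)  <  k=4
[5,6] S\PP  lex  "read"
[0,6] S  >  k=5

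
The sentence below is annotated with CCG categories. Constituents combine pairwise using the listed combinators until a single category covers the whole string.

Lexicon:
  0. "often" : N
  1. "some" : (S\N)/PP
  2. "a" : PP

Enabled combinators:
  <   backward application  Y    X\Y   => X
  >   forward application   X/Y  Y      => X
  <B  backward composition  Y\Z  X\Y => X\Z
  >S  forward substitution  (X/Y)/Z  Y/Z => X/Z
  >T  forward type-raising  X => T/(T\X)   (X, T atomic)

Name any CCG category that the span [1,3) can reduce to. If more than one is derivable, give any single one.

S\N

[0,3] S   <
  [0,1] "often" : N
  [1,3] S\N   >
    [1,2] "some" : (S\N)/PP
    [2,3] "a" : PP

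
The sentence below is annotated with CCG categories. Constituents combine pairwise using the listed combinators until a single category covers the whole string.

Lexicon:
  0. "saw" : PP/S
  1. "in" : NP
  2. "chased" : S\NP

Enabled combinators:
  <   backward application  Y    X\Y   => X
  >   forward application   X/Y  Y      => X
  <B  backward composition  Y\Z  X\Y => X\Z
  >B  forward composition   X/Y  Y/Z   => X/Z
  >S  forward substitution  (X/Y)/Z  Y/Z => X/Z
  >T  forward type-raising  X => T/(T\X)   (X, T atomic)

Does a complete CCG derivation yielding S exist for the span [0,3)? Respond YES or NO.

NO

PP/S NP S\NP
CKY chart[0,3] = {N/(N\PP), NP/(NP\PP), PP, PP/(PP\PP), PP/(S\S), S/(S\PP)}; S ∉ chart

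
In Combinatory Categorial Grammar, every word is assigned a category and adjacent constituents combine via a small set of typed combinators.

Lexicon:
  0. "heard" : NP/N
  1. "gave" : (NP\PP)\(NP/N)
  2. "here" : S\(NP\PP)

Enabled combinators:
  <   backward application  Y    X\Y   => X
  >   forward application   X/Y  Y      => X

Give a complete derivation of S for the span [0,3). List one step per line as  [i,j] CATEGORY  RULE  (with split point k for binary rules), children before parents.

[0,3] S   <
  [0,2] NP\PP   <
    [0,1] "heard" : NP/N
    [1,2] "gave" : (NP\PP)\(NP/N)
  [2,3] "here" : S\(NP\PP)

[0,1] NP/N  lex  "heard"
[1,2] (NP\PP)\(NP/N)  lex  "gave"
[0,2] NP\PP  <  k=1
[2,3] S\(NP\PP)  lex  "here"
[0,3] S  <  k=2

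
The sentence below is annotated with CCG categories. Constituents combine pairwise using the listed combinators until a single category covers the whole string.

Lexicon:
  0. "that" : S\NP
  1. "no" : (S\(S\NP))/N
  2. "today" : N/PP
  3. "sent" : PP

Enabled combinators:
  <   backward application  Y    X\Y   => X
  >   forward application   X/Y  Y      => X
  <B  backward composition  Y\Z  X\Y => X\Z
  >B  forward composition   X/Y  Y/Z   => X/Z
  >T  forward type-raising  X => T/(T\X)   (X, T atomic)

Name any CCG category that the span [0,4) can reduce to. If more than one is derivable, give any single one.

[0,4] S   <
  [0,1] "that" : S\NP
  [1,4] S\(S\NP)   >
    [1,2] "no" : (S\(S\NP))/N
    [2,4] N   >
      [2,3] "today" : N/PP
      [3,4] "sent" : PP

S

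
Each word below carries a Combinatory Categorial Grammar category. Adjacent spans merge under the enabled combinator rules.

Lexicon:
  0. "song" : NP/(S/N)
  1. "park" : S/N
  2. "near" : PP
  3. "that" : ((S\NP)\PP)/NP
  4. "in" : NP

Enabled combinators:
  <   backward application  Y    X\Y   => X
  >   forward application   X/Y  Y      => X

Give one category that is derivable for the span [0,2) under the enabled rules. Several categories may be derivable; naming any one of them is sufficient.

NP

[0,5] S   <
  [0,2] NP   >
    [0,1] "song" : NP/(S/N)
    [1,2] "park" : S/N
  [2,5] S\NP   <
    [2,3] "near" : PP
    [3,5] (S\NP)\PP   >
      [3,4] "that" : ((S\NP)\PP)/NP
      [4,5] "in" : NP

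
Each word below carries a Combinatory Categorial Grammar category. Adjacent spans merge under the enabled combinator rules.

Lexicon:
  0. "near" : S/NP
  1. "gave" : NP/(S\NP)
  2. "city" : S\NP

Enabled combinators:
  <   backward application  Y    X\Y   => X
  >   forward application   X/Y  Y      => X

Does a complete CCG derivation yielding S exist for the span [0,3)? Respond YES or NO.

YES

[0,3] S   >
  [0,1] "near" : S/NP
  [1,3] NP   >
    [1,2] "gave" : NP/(S\NP)
    [2,3] "city" : S\NP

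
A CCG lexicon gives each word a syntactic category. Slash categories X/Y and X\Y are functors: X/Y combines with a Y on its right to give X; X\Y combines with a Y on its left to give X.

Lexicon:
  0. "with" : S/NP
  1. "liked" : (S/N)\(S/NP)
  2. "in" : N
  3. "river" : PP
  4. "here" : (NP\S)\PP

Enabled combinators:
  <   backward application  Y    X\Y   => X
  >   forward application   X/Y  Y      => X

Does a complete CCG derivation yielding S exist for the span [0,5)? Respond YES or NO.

NO

S/NP (S/N)\(S/NP) N PP (NP\S)\PP
CKY chart[0,5] = {NP}; S ∉ chart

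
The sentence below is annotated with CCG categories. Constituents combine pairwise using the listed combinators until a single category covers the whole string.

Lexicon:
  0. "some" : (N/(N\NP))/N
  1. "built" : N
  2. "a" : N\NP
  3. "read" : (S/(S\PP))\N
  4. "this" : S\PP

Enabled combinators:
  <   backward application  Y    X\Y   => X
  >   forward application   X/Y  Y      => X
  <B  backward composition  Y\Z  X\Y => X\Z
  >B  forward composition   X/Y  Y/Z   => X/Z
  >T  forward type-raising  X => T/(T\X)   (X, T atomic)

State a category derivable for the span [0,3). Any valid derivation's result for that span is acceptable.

N

[0,5] S   >
  [0,4] S/(S\PP)   <
    [0,3] N   >
      [0,2] N/(N\NP)   >
        [0,1] "some" : (N/(N\NP))/N
        [1,2] "built" : N
      [2,3] "a" : N\NP
    [3,4] "read" : (S/(S\PP))\N
  [4,5] "this" : S\PP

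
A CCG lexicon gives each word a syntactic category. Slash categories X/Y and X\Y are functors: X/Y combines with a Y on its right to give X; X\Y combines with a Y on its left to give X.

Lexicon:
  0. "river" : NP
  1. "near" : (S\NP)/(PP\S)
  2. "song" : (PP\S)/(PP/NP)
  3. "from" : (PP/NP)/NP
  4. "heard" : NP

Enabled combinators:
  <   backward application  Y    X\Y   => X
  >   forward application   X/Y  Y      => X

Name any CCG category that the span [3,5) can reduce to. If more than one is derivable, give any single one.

PP/NP

[0,5] S   <
  [0,1] "river" : NP
  [1,5] S\NP   >
    [1,2] "near" : (S\NP)/(PP\S)
    [2,5] PP\S   >
      [2,3] "song" : (PP\S)/(PP/NP)
      [3,5] PP/NP   >
        [3,4] "from" : (PP/NP)/NP
        [4,5] "heard" : NP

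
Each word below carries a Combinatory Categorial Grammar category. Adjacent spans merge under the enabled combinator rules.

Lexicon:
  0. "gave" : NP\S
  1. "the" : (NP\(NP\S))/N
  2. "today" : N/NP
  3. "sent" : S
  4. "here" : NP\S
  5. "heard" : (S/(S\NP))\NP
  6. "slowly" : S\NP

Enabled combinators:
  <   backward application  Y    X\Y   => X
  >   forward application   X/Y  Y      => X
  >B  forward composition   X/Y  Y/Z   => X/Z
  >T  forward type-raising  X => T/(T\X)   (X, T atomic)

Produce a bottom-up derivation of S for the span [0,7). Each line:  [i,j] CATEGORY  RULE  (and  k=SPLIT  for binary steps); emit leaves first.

[0,1] NP\S  lex  "gave"
[1,2] (NP\(NP\S))/N  lex  "the"
[2,3] N/NP  lex  "today"
[3,4] S  lex  "sent"
[4,5] NP\S  lex  "here"
[3,5] NP  <  k=4
[2,5] N  >  k=3
[1,5] NP\(NP\S)  >  k=2
[0,5] NP  <  k=1
[5,6] (S/(S\NP))\NP  lex  "heard"
[0,6] S/(S\NP)  <  k=5
[6,7] S\NP  lex  "slowly"
[0,7] S  >  k=6

[0,7] S   >
  [0,6] S/(S\NP)   <
    [0,5] NP   <
      [0,1] "gave" : NP\S
      [1,5] NP\(NP\S)   >
        [1,2] "the" : (NP\(NP\S))/N
        [2,5] N   >
          [2,3] "today" : N/NP
          [3,5] NP   <
            [3,4] "sent" : S
            [4,5] "here" : NP\S
    [5,6] "heard" : (S/(S\NP))\NP
  [6,7] "slowly" : S\NP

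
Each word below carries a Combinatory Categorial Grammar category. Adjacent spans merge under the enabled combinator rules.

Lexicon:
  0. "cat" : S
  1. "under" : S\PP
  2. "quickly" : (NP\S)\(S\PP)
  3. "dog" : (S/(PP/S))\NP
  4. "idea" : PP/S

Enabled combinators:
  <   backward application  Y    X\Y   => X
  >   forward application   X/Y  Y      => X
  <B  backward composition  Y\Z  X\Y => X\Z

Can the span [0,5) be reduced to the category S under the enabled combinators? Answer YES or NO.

YES

[0,5] S   >
  [0,4] S/(PP/S)   <
    [0,3] NP   <
      [0,1] "cat" : S
      [1,3] NP\S   <
        [1,2] "under" : S\PP
        [2,3] "quickly" : (NP\S)\(S\PP)
    [3,4] "dog" : (S/(PP/S))\NP
  [4,5] "idea" : PP/S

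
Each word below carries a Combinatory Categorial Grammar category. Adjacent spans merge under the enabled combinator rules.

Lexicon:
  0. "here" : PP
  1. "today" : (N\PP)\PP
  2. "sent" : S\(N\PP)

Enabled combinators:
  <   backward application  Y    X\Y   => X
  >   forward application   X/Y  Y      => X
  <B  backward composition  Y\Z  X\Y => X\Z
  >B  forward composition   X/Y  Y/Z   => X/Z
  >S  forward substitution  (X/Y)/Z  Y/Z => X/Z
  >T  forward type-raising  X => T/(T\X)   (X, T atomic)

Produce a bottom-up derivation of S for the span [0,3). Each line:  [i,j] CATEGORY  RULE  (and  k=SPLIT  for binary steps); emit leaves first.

[0,1] PP  lex  "here"
[0,1] S/(S\PP)  >T
[1,2] (N\PP)\PP  lex  "today"
[2,3] S\(N\PP)  lex  "sent"
[1,3] S\PP  <B  k=2
[0,3] S  >  k=1

[0,3] S   >
  [0,1] S/(S\PP)   >T
    [0,1] "here" : PP
  [1,3] S\PP   <B
    [1,2] "today" : (N\PP)\PP
    [2,3] "sent" : S\(N\PP)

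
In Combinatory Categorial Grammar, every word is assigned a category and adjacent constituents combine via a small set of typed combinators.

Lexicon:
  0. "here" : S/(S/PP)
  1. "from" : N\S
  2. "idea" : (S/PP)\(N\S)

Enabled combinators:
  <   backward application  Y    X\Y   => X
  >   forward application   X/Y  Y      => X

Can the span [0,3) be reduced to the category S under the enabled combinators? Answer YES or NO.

[0,3] S   >
  [0,1] "here" : S/(S/PP)
  [1,3] S/PP   <
    [1,2] "from" : N\S
    [2,3] "idea" : (S/PP)\(N\S)

YES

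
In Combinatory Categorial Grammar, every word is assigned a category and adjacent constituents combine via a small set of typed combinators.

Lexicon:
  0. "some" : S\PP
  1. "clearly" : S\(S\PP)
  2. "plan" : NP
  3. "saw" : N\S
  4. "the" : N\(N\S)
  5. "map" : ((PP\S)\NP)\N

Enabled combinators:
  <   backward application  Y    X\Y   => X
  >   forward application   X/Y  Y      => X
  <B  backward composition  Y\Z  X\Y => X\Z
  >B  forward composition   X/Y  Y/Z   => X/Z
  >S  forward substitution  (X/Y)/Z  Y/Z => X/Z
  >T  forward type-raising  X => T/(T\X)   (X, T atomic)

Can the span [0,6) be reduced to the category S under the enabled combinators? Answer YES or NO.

S\PP S\(S\PP) NP N\S N\(N\S) ((PP\S)\NP)\N
CKY chart[0,6] = {N/(N\PP), NP/(NP\PP), PP, PP/(PP\PP), S/(S\PP)}; S ∉ chart

NO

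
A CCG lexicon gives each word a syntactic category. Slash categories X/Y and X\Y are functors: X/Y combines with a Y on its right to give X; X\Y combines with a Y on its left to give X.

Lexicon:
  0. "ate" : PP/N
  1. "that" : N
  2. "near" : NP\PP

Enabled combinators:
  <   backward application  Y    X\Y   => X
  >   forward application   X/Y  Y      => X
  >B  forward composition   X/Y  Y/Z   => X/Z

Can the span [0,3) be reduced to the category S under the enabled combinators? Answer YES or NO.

NO

PP/N N NP\PP
CKY chart[0,3] = {NP}; S ∉ chart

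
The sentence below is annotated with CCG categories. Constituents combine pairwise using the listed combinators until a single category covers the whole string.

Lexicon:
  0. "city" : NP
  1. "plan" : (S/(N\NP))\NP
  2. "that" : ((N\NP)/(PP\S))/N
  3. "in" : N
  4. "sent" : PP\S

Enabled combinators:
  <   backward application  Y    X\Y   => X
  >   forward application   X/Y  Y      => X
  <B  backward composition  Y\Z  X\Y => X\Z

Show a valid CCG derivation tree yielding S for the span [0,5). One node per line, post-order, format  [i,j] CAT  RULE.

[0,1] NP  lex  "city"
[1,2] (S/(N\NP))\NP  lex  "plan"
[0,2] S/(N\NP)  <  k=1
[2,3] ((N\NP)/(PP\S))/N  lex  "that"
[3,4] N  lex  "in"
[2,4] (N\NP)/(PP\S)  >  k=3
[4,5] PP\S  lex  "sent"
[2,5] N\NP  >  k=4
[0,5] S  >  k=2

[0,5] S   >
  [0,2] S/(N\NP)   <
    [0,1] "city" : NP
    [1,2] "plan" : (S/(N\NP))\NP
  [2,5] N\NP   >
    [2,4] (N\NP)/(PP\S)   >
      [2,3] "that" : ((N\NP)/(PP\S))/N
      [3,4] "in" : N
    [4,5] "sent" : PP\S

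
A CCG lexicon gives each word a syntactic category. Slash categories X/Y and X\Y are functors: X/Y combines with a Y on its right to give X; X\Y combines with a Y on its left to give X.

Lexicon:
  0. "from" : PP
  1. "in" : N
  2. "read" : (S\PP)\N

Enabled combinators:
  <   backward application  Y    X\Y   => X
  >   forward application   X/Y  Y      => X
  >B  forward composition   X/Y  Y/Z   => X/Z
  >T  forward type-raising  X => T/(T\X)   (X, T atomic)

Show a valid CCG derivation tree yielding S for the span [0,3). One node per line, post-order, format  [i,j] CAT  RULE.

[0,1] PP  lex  "from"
[0,1] S/(S\PP)  >T
[1,2] N  lex  "in"
[2,3] (S\PP)\N  lex  "read"
[1,3] S\PP  <  k=2
[0,3] S  >  k=1

[0,3] S   >
  [0,1] S/(S\PP)   >T
    [0,1] "from" : PP
  [1,3] S\PP   <
    [1,2] "in" : N
    [2,3] "read" : (S\PP)\N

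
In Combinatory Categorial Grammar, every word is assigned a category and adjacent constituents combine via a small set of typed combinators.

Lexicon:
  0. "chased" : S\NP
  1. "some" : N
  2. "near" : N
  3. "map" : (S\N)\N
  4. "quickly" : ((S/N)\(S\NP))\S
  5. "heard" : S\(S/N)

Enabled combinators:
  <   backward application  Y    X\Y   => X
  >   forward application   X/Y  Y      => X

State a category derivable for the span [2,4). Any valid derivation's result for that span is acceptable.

S\N

[0,6] S   <
  [0,5] S/N   <
    [0,1] "chased" : S\NP
    [1,5] (S/N)\(S\NP)   <
      [1,4] S   <
        [1,2] "some" : N
        [2,4] S\N   <
          [2,3] "near" : N
          [3,4] "map" : (S\N)\N
      [4,5] "quickly" : ((S/N)\(S\NP))\S
  [5,6] "heard" : S\(S/N)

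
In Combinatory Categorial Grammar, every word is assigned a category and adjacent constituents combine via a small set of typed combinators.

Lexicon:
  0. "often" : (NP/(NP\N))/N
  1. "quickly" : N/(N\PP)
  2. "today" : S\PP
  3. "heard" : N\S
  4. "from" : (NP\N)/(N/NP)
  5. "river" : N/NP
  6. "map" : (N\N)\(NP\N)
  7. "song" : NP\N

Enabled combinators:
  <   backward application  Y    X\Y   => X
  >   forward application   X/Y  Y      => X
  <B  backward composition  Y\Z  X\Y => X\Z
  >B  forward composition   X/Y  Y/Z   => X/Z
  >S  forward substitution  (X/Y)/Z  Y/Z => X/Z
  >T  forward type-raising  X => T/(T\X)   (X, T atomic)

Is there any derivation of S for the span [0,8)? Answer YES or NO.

(NP/(NP\N))/N N/(N\PP) S\PP N\S (NP\N)/(N/NP) N/NP (N\N)\(NP\N) NP\N
CKY chart[0,8] = {(NP/(NP\N))/(N\NP), N/(N\NP), NP, NP/(NP\NP), PP/(PP\NP), S/(S\NP)}; S ∉ chart

NO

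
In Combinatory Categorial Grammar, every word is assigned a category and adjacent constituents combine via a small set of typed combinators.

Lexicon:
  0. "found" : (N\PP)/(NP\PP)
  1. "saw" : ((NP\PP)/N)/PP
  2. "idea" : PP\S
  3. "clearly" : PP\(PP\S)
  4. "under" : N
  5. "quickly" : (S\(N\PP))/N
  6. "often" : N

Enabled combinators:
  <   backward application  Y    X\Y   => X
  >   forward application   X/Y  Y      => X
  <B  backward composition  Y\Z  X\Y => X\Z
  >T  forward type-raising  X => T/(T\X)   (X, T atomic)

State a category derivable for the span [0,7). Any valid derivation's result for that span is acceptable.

[0,7] S   <
  [0,5] N\PP   >
    [0,1] "found" : (N\PP)/(NP\PP)
    [1,5] NP\PP   >
      [1,4] (NP\PP)/N   >
        [1,2] "saw" : ((NP\PP)/N)/PP
        [2,4] PP   <
          [2,3] "idea" : PP\S
          [3,4] "clearly" : PP\(PP\S)
      [4,5] "under" : N
  [5,7] S\(N\PP)   >
    [5,6] "quickly" : (S\(N\PP))/N
    [6,7] "often" : N

S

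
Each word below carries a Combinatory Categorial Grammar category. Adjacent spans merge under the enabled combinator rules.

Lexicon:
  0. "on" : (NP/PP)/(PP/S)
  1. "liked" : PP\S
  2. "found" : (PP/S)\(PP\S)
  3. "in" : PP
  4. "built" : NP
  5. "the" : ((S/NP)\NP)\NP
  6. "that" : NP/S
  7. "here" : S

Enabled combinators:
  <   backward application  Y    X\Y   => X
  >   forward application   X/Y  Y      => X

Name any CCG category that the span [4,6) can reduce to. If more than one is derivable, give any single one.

[0,8] S   >
  [0,6] S/NP   <
    [0,4] NP   >
      [0,3] NP/PP   >
        [0,1] "on" : (NP/PP)/(PP/S)
        [1,3] PP/S   <
          [1,2] "liked" : PP\S
          [2,3] "found" : (PP/S)\(PP\S)
      [3,4] "in" : PP
    [4,6] (S/NP)\NP   <
      [4,5] "built" : NP
      [5,6] "the" : ((S/NP)\NP)\NP
  [6,8] NP   >
    [6,7] "that" : NP/S
    [7,8] "here" : S

(S/NP)\NP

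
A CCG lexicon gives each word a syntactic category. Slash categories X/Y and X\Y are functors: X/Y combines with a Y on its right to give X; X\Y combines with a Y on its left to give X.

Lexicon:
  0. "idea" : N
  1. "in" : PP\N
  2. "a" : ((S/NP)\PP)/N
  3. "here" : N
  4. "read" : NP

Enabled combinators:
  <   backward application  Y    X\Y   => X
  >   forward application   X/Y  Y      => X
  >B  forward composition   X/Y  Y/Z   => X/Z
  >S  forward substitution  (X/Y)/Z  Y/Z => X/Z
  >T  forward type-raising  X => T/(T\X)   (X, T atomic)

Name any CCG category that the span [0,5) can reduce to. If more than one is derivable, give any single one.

S

[0,5] S   >
  [0,4] S/NP   <
    [0,2] PP   >
      [0,1] PP/(PP\N)   >T
        [0,1] "idea" : N
      [1,2] "in" : PP\N
    [2,4] (S/NP)\PP   >
      [2,3] "a" : ((S/NP)\PP)/N
      [3,4] "here" : N
  [4,5] "read" : NP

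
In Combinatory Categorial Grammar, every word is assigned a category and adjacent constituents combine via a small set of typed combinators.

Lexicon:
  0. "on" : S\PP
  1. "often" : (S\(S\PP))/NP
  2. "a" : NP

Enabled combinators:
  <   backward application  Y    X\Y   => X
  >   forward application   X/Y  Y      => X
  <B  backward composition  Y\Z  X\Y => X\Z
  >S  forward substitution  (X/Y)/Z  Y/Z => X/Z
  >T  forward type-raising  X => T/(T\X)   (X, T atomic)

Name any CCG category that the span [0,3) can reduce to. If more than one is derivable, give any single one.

[0,3] S   <
  [0,1] "on" : S\PP
  [1,3] S\(S\PP)   >
    [1,2] "often" : (S\(S\PP))/NP
    [2,3] "a" : NP

S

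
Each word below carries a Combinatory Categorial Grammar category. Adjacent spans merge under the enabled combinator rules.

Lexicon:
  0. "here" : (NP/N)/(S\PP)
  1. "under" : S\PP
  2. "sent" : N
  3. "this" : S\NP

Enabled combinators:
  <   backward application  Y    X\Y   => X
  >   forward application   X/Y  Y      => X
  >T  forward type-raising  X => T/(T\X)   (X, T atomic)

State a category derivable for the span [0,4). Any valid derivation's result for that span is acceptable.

S

[0,4] S   <
  [0,3] NP   >
    [0,2] NP/N   >
      [0,1] "here" : (NP/N)/(S\PP)
      [1,2] "under" : S\PP
    [2,3] "sent" : N
  [3,4] "this" : S\NP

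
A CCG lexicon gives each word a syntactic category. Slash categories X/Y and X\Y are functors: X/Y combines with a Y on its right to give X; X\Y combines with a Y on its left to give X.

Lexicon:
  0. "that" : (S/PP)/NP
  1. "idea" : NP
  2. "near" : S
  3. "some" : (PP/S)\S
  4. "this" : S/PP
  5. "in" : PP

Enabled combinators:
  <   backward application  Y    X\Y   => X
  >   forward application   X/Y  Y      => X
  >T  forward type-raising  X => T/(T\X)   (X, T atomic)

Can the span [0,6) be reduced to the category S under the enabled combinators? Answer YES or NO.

[0,6] S   >
  [0,2] S/PP   >
    [0,1] "that" : (S/PP)/NP
    [1,2] "idea" : NP
  [2,6] PP   >
    [2,4] PP/S   <
      [2,3] "near" : S
      [3,4] "some" : (PP/S)\S
    [4,6] S   >
      [4,5] "this" : S/PP
      [5,6] "in" : PP

YES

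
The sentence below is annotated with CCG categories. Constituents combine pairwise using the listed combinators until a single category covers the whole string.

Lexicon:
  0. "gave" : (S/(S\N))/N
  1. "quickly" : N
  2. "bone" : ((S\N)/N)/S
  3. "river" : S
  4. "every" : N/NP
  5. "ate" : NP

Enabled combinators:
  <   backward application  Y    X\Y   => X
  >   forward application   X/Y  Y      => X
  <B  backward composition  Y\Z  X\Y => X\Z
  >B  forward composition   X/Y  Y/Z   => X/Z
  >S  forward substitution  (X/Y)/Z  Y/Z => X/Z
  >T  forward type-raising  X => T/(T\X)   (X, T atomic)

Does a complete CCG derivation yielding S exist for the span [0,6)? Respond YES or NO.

[0,6] S   >
  [0,2] S/(S\N)   >
    [0,1] "gave" : (S/(S\N))/N
    [1,2] "quickly" : N
  [2,6] S\N   >
    [2,4] (S\N)/N   >
      [2,3] "bone" : ((S\N)/N)/S
      [3,4] "river" : S
    [4,6] N   >
      [4,5] "every" : N/NP
      [5,6] "ate" : NP

YES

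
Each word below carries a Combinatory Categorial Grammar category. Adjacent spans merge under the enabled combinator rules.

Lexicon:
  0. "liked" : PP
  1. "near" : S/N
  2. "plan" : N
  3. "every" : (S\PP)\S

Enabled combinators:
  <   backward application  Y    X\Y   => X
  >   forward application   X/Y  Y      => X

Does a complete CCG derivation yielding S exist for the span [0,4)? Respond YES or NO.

[0,4] S   <
  [0,1] "liked" : PP
  [1,4] S\PP   <
    [1,3] S   >
      [1,2] "near" : S/N
      [2,3] "plan" : N
    [3,4] "every" : (S\PP)\S

YES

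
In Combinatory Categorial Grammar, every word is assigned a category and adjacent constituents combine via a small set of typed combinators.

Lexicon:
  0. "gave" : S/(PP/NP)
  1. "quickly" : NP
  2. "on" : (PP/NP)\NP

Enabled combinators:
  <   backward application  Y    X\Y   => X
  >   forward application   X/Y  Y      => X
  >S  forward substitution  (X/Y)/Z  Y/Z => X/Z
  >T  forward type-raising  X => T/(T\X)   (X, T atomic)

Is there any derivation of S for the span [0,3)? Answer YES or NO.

YES

[0,3] S   >
  [0,1] "gave" : S/(PP/NP)
  [1,3] PP/NP   <
    [1,2] "quickly" : NP
    [2,3] "on" : (PP/NP)\NP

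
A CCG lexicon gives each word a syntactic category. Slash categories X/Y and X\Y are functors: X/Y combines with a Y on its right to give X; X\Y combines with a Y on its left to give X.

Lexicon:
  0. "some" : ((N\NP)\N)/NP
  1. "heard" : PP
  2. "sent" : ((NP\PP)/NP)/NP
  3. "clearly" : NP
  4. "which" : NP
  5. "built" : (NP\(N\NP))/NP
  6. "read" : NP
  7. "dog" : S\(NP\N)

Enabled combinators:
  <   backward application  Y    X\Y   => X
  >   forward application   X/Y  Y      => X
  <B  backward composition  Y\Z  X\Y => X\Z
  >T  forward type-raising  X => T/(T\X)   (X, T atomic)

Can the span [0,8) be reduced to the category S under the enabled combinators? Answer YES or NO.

[0,8] S   <
  [0,7] NP\N   <B
    [0,5] (N\NP)\N   >
      [0,1] "some" : ((N\NP)\N)/NP
      [1,5] NP   <
        [1,2] "heard" : PP
        [2,5] NP\PP   >
          [2,4] (NP\PP)/NP   >
            [2,3] "sent" : ((NP\PP)/NP)/NP
            [3,4] "clearly" : NP
          [4,5] "which" : NP
    [5,7] NP\(N\NP)   >
      [5,6] "built" : (NP\(N\NP))/NP
      [6,7] "read" : NP
  [7,8] "dog" : S\(NP\N)

YES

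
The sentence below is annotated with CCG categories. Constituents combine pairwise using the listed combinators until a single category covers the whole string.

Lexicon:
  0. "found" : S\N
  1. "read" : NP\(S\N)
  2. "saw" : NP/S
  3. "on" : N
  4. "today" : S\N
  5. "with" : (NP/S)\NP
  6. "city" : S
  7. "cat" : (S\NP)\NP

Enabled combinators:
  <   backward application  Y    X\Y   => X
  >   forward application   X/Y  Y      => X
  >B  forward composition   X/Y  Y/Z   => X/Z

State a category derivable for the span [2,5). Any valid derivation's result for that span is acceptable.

[0,8] S   <
  [0,2] NP   <
    [0,1] "found" : S\N
    [1,2] "read" : NP\(S\N)
  [2,8] S\NP   <
    [2,7] NP   >
      [2,6] NP/S   <
        [2,5] NP   >
          [2,3] "saw" : NP/S
          [3,5] S   <
            [3,4] "on" : N
            [4,5] "today" : S\N
        [5,6] "with" : (NP/S)\NP
      [6,7] "city" : S
    [7,8] "cat" : (S\NP)\NP

NP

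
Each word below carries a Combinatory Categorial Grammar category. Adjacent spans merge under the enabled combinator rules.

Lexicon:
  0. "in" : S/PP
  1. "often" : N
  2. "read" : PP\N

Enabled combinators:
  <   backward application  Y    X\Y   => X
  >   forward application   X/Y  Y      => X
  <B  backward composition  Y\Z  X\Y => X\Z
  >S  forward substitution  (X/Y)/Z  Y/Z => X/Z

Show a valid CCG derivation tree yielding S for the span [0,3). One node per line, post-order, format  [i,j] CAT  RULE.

[0,1] S/PP  lex  "in"
[1,2] N  lex  "often"
[2,3] PP\N  lex  "read"
[1,3] PP  <  k=2
[0,3] S  >  k=1

[0,3] S   >
  [0,1] "in" : S/PP
  [1,3] PP   <
    [1,2] "often" : N
    [2,3] "read" : PP\N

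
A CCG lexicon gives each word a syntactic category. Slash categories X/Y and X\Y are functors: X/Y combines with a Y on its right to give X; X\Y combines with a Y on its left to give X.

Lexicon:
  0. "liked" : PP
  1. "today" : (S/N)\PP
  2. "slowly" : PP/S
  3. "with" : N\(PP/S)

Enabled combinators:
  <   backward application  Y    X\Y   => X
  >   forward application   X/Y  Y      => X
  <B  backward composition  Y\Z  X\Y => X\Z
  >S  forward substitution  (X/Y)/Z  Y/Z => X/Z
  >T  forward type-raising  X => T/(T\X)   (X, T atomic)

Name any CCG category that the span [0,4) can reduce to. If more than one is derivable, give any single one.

[0,4] S   >
  [0,2] S/N   <
    [0,1] "liked" : PP
    [1,2] "today" : (S/N)\PP
  [2,4] N   <
    [2,3] "slowly" : PP/S
    [3,4] "with" : N\(PP/S)

S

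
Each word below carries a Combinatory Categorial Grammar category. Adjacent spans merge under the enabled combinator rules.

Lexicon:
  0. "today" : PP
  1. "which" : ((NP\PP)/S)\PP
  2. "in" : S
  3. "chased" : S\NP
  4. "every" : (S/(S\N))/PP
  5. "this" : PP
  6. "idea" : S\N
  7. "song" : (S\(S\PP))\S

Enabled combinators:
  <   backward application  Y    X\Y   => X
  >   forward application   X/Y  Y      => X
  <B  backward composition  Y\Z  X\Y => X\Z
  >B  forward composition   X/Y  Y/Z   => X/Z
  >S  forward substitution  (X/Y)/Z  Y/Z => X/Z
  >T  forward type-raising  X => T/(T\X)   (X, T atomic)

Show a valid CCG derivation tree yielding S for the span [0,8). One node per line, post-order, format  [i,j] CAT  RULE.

[0,8] S   <
  [0,4] S\PP   <B
    [0,3] NP\PP   >
      [0,2] (NP\PP)/S   <
        [0,1] "today" : PP
        [1,2] "which" : ((NP\PP)/S)\PP
      [2,3] "in" : S
    [3,4] "chased" : S\NP
  [4,8] S\(S\PP)   <
    [4,7] S   >
      [4,6] S/(S\N)   >
        [4,5] "every" : (S/(S\N))/PP
        [5,6] "this" : PP
      [6,7] "idea" : S\N
    [7,8] "song" : (S\(S\PP))\S

[0,1] PP  lex  "today"
[1,2] ((NP\PP)/S)\PP  lex  "which"
[0,2] (NP\PP)/S  <  k=1
[2,3] S  lex  "in"
[0,3] NP\PP  >  k=2
[3,4] S\NP  lex  "chased"
[0,4] S\PP  <B  k=3
[4,5] (S/(S\N))/PP  lex  "every"
[5,6] PP  lex  "this"
[4,6] S/(S\N)  >  k=5
[6,7] S\N  lex  "idea"
[4,7] S  >  k=6
[7,8] (S\(S\PP))\S  lex  "song"
[4,8] S\(S\PP)  <  k=7
[0,8] S  <  k=4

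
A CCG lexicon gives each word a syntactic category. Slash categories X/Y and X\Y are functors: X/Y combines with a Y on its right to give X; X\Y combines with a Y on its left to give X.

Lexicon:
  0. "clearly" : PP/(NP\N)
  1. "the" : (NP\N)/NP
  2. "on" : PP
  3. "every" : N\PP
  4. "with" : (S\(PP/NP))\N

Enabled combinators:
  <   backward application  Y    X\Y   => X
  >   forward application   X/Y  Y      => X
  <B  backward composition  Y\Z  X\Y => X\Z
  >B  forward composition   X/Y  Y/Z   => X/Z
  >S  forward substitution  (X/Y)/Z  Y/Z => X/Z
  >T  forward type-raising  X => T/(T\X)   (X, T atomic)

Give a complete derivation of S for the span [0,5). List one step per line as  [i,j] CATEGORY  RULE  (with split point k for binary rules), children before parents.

[0,1] PP/(NP\N)  lex  "clearly"
[1,2] (NP\N)/NP  lex  "the"
[0,2] PP/NP  >B  k=1
[2,3] PP  lex  "on"
[3,4] N\PP  lex  "every"
[2,4] N  <  k=3
[4,5] (S\(PP/NP))\N  lex  "with"
[2,5] S\(PP/NP)  <  k=4
[0,5] S  <  k=2

[0,5] S   <
  [0,2] PP/NP   >B
    [0,1] "clearly" : PP/(NP\N)
    [1,2] "the" : (NP\N)/NP
  [2,5] S\(PP/NP)   <
    [2,4] N   <
      [2,3] "on" : PP
      [3,4] "every" : N\PP
    [4,5] "with" : (S\(PP/NP))\N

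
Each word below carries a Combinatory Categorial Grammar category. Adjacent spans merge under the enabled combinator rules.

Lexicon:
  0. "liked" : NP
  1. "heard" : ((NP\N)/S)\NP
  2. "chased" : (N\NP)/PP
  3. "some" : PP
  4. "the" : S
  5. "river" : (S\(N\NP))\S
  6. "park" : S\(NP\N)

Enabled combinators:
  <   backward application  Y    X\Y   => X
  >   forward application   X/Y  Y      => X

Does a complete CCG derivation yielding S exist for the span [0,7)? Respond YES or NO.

YES

[0,7] S   <
  [0,6] NP\N   >
    [0,2] (NP\N)/S   <
      [0,1] "liked" : NP
      [1,2] "heard" : ((NP\N)/S)\NP
    [2,6] S   <
      [2,4] N\NP   >
        [2,3] "chased" : (N\NP)/PP
        [3,4] "some" : PP
      [4,6] S\(N\NP)   <
        [4,5] "the" : S
        [5,6] "river" : (S\(N\NP))\S
  [6,7] "park" : S\(NP\N)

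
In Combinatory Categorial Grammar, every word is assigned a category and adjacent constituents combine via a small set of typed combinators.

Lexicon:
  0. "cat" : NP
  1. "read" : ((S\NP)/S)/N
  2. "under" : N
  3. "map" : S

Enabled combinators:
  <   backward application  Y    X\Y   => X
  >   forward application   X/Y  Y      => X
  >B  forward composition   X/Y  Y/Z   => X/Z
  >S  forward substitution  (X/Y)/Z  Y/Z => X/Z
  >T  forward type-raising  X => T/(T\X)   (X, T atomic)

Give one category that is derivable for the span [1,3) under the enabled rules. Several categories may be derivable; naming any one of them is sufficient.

(S\NP)/S

[0,4] S   <
  [0,1] "cat" : NP
  [1,4] S\NP   >
    [1,3] (S\NP)/S   >
      [1,2] "read" : ((S\NP)/S)/N
      [2,3] "under" : N
    [3,4] "map" : S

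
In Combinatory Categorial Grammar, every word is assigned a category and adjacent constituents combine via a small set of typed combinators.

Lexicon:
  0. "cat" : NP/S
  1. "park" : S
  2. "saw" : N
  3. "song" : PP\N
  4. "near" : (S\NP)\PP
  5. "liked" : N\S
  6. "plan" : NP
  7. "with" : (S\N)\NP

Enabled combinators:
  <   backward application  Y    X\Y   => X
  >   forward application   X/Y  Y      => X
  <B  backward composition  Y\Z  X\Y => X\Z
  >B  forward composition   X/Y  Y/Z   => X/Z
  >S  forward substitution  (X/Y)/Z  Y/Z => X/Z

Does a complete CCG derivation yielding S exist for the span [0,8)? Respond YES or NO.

YES

[0,8] S   <
  [0,6] N   <
    [0,5] S   <
      [0,2] NP   >
        [0,1] "cat" : NP/S
        [1,2] "park" : S
      [2,5] S\NP   <
        [2,4] PP   <
          [2,3] "saw" : N
          [3,4] "song" : PP\N
        [4,5] "near" : (S\NP)\PP
    [5,6] "liked" : N\S
  [6,8] S\N   <
    [6,7] "plan" : NP
    [7,8] "with" : (S\N)\NP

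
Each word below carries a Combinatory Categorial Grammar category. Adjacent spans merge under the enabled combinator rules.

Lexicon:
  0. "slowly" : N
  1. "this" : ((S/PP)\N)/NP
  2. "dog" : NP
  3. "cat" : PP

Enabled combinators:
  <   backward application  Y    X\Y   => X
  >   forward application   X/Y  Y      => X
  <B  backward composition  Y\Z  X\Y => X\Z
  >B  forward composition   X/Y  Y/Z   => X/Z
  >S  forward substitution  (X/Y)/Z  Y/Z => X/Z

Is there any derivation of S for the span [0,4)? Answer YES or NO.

[0,4] S   >
  [0,3] S/PP   <
    [0,1] "slowly" : N
    [1,3] (S/PP)\N   >
      [1,2] "this" : ((S/PP)\N)/NP
      [2,3] "dog" : NP
  [3,4] "cat" : PP

YES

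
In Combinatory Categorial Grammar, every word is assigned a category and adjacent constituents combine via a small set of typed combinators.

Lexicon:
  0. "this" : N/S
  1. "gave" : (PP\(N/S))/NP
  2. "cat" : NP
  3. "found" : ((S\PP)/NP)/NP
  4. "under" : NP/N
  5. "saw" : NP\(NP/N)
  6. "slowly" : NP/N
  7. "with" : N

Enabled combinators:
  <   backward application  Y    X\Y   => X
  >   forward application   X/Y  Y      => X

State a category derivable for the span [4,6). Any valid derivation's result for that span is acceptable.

[0,8] S   <
  [0,3] PP   <
    [0,1] "this" : N/S
    [1,3] PP\(N/S)   >
      [1,2] "gave" : (PP\(N/S))/NP
      [2,3] "cat" : NP
  [3,8] S\PP   >
    [3,6] (S\PP)/NP   >
      [3,4] "found" : ((S\PP)/NP)/NP
      [4,6] NP   <
        [4,5] "under" : NP/N
        [5,6] "saw" : NP\(NP/N)
    [6,8] NP   >
      [6,7] "slowly" : NP/N
      [7,8] "with" : N

NP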